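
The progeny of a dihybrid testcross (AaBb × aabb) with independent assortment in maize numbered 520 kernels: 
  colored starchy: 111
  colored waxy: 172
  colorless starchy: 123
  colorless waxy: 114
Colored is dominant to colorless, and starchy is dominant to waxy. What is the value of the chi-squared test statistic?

A dihybrid testcross with independent assortment gives a 1:1:1:1 ratio.
Expected counts for N = 520 under a 1:1:1:1 ratio (total parts = 4):
  colored starchy: 520 × 1/4 = 130
  colored waxy: 520 × 1/4 = 130
  colorless starchy: 520 × 1/4 = 130
  colorless waxy: 520 × 1/4 = 130
χ² = Σ (O − E)² / E
  colored starchy: (111 − 130)² / 130 = 2.7769
  colored waxy: (172 − 130)² / 130 = 13.5692
  colorless starchy: (123 − 130)² / 130 = 0.3769
  colorless waxy: (114 − 130)² / 130 = 1.9692
χ² = 2.7769 + 13.5692 + 0.3769 + 1.9692 = 18.6922 ≈ 18.692

18.692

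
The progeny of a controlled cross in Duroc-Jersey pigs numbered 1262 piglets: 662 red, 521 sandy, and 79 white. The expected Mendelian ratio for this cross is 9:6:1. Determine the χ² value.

Under the 9:6:1 hypothesis (Σ ratio = 16, N = 1262):
  red: 1262 × 9/16 = 709.875
  sandy: 1262 × 6/16 = 473.25
  white: 1262 × 1/16 = 78.875
χ² = Σ (O − E)² / E
  red: (662 − 709.875)² / 709.875 = 3.2288
  sandy: (521 − 473.25)² / 473.25 = 4.8179
  white: (79 − 78.875)² / 78.875 = 0.0002
χ² = 3.2288 + 4.8179 + 0.0002 = 8.0469 ≈ 8.047

8.047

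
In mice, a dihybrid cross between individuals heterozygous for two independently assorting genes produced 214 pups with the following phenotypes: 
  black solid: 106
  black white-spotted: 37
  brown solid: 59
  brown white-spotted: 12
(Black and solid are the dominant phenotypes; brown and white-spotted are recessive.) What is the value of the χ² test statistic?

A dihybrid F₂ with independent assortment and complete dominance at both loci gives a 9:3:3:1 phenotypic ratio.
The 9:3:3:1 ratio has 16 parts, so with N = 214 the expected counts are:
  black solid: 214 × 9/16 = 120.375
  black white-spotted: 214 × 3/16 = 40.125
  brown solid: 214 × 3/16 = 40.125
  brown white-spotted: 214 × 1/16 = 13.375
χ² = Σ (O − E)² / E
  black solid: (106 − 120.375)² / 120.375 = 1.7166
  black white-spotted: (37 − 40.125)² / 40.125 = 0.2434
  brown solid: (59 − 40.125)² / 40.125 = 8.8789
  brown white-spotted: (12 − 13.375)² / 13.375 = 0.1414
χ² = 1.7166 + 0.2434 + 8.8789 + 0.1414 = 10.9803 ≈ 10.980

10.980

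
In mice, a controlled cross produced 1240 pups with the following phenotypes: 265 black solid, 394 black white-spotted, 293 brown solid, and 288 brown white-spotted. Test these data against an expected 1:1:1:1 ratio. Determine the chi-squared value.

31.787

Expected counts for N = 1240 under a 1:1:1:1 ratio (total parts = 4):
  black solid: 1240 × 1/4 = 310
  black white-spotted: 1240 × 1/4 = 310
  brown solid: 1240 × 1/4 = 310
  brown white-spotted: 1240 × 1/4 = 310
χ² = Σ (O − E)² / E
  black solid: (265 − 310)² / 310 = 6.5323
  black white-spotted: (394 − 310)² / 310 = 22.7613
  brown solid: (293 − 310)² / 310 = 0.9323
  brown white-spotted: (288 − 310)² / 310 = 1.5613
χ² = 6.5323 + 22.7613 + 0.9323 + 1.5613 = 31.7872 ≈ 31.787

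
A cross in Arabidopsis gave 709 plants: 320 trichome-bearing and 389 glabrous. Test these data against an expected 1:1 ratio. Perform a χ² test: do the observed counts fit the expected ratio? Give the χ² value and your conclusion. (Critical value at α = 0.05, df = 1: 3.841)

The 1:1 ratio has 2 parts, so with N = 709 the expected counts are:
  trichome-bearing: 709 × 1/2 = 354.5
  glabrous: 709 × 1/2 = 354.5
χ² = Σ (O − E)² / E
  trichome-bearing: (320 − 354.5)² / 354.5 = 3.3575
  glabrous: (389 − 354.5)² / 354.5 = 3.3575
χ² = 3.3575 + 3.3575 = 6.715
Degrees of freedom = 2 − 1 = 1; critical value at α = 0.05 is 3.841.
Since 6.715 > 3.841, we reject the null hypothesis — the data do not fit the 1:1 ratio.

6.715; not consistent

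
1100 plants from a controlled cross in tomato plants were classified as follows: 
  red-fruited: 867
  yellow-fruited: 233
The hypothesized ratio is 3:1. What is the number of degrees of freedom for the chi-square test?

1

A goodness-of-fit test with 2 phenotype classes has df = 2 − 1 = 1.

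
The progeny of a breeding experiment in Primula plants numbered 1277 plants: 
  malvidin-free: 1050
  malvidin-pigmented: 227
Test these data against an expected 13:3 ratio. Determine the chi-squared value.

0.795

Total ratio parts = 16. Expected numbers out of 1277:
  malvidin-free: 1277 × 13/16 = 1037.5625
  malvidin-pigmented: 1277 × 3/16 = 239.4375
χ² = Σ (O − E)² / E
  malvidin-free: (1050 − 1037.5625)² / 1037.5625 = 0.1491
  malvidin-pigmented: (227 − 239.4375)² / 239.4375 = 0.6461
χ² = 0.1491 + 0.6461 = 0.7952 ≈ 0.795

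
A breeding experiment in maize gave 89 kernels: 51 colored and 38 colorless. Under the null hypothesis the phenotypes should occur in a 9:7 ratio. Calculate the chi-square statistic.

0.040

Expected counts for N = 89 under a 9:7 ratio (total parts = 16):
  colored: 89 × 9/16 = 50.0625
  colorless: 89 × 7/16 = 38.9375
χ² = Σ (O − E)² / E
  colored: (51 − 50.0625)² / 50.0625 = 0.0176
  colorless: (38 − 38.9375)² / 38.9375 = 0.0226
χ² = 0.0176 + 0.0226 = 0.0402 ≈ 0.040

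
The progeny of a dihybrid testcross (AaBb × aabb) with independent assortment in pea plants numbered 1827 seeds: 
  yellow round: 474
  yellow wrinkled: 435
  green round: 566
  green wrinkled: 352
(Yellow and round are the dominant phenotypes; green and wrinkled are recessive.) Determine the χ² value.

A dihybrid testcross with independent assortment gives a 1:1:1:1 ratio.
The 1:1:1:1 ratio has 4 parts, so with N = 1827 the expected counts are:
  yellow round: 1827 × 1/4 = 456.75
  yellow wrinkled: 1827 × 1/4 = 456.75
  green round: 1827 × 1/4 = 456.75
  green wrinkled: 1827 × 1/4 = 456.75
χ² = Σ (O − E)² / E
  yellow round: (474 − 456.75)² / 456.75 = 0.6515
  yellow wrinkled: (435 − 456.75)² / 456.75 = 1.0357
  green round: (566 − 456.75)² / 456.75 = 26.1315
  green wrinkled: (352 − 456.75)² / 456.75 = 24.0231
χ² = 0.6515 + 1.0357 + 26.1315 + 24.0231 = 51.8418 ≈ 51.842

51.842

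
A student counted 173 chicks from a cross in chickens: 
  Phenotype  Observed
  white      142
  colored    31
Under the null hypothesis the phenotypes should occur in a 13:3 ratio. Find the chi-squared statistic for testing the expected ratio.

Under the 13:3 hypothesis (Σ ratio = 16, N = 173):
  white: 173 × 13/16 = 140.5625
  colored: 173 × 3/16 = 32.4375
χ² = Σ (O − E)² / E
  white: (142 − 140.5625)² / 140.5625 = 0.0147
  colored: (31 − 32.4375)² / 32.4375 = 0.0637
χ² = 0.0147 + 0.0637 = 0.0784 ≈ 0.078

0.078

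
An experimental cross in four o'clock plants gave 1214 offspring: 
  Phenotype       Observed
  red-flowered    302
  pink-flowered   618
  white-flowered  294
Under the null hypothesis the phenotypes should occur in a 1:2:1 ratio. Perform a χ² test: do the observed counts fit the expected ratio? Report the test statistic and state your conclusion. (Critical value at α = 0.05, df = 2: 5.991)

0.504; consistent

The 1:2:1 ratio has 4 parts, so with N = 1214 the expected counts are:
  red-flowered: 1214 × 1/4 = 303.5
  pink-flowered: 1214 × 2/4 = 607
  white-flowered: 1214 × 1/4 = 303.5
χ² = Σ (O − E)² / E
  red-flowered: (302 − 303.5)² / 303.5 = 0.0074
  pink-flowered: (618 − 607)² / 607 = 0.1993
  white-flowered: (294 − 303.5)² / 303.5 = 0.2974
χ² = 0.0074 + 0.1993 + 0.2974 = 0.5041 ≈ 0.504
Degrees of freedom = 3 − 1 = 2; critical value at α = 0.05 is 5.991.
Since 0.504 < 5.991, we fail to reject the null hypothesis — the data are consistent with the 1:2:1 ratio.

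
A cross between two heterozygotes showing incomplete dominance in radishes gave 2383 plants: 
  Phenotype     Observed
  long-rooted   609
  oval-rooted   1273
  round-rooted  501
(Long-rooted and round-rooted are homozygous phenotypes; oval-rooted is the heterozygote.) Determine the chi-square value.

20.939

With incomplete dominance, a heterozygote × heterozygote cross gives a 1:2:1 phenotypic ratio.
Under the 1:2:1 hypothesis (Σ ratio = 4, N = 2383):
  long-rooted: 2383 × 1/4 = 595.75
  oval-rooted: 2383 × 2/4 = 1191.5
  round-rooted: 2383 × 1/4 = 595.75
χ² = Σ (O − E)² / E
  long-rooted: (609 − 595.75)² / 595.75 = 0.2947
  oval-rooted: (1273 − 1191.5)² / 1191.5 = 5.5747
  round-rooted: (501 − 595.75)² / 595.75 = 15.0693
χ² = 0.2947 + 5.5747 + 15.0693 = 20.9387 ≈ 20.939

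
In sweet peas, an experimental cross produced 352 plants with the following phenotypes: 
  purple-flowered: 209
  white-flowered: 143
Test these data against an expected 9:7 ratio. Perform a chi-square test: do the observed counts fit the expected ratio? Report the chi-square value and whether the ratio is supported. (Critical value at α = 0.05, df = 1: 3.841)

Expected counts for N = 352 under a 9:7 ratio (total parts = 16):
  purple-flowered: 352 × 9/16 = 198
  white-flowered: 352 × 7/16 = 154
χ² = Σ (O − E)² / E
  purple-flowered: (209 − 198)² / 198 = 0.6111
  white-flowered: (143 − 154)² / 154 = 0.7857
χ² = 0.6111 + 0.7857 = 1.3968 ≈ 1.397
Degrees of freedom = 2 − 1 = 1; critical value at α = 0.05 is 3.841.
Since 1.397 < 3.841, we fail to reject the null hypothesis — the data are consistent with the 9:7 ratio.

1.397; consistent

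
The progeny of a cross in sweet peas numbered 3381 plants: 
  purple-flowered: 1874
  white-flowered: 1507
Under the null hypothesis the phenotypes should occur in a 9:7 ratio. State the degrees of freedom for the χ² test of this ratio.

A goodness-of-fit test with 2 phenotype classes has df = 2 − 1 = 1.

1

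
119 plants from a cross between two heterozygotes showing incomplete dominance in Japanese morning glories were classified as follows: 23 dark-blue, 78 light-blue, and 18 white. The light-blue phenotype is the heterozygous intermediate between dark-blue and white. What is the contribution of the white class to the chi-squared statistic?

4.641

With incomplete dominance, a heterozygote × heterozygote cross gives a 1:2:1 phenotypic ratio.
Expected counts for N = 119 under a 1:2:1 ratio (total parts = 4):
  dark-blue: 119 × 1/4 = 29.75
  light-blue: 119 × 2/4 = 59.5
  white: 119 × 1/4 = 29.75
Contribution of white: (18 − 29.75)² / 29.75 = 4.6408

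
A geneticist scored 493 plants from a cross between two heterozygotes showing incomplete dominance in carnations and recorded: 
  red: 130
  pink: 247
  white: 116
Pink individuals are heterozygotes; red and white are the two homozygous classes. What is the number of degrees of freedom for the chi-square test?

2

With incomplete dominance, a heterozygote × heterozygote cross gives a 1:2:1 phenotypic ratio.
A goodness-of-fit test with 3 phenotype classes has df = 3 − 1 = 2.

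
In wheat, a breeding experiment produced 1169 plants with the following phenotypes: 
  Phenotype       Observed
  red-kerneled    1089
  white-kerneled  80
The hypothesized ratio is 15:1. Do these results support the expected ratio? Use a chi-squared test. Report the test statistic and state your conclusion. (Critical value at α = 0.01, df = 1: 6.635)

0.703; consistent

Total ratio parts = 16. Expected numbers out of 1169:
  red-kerneled: 1169 × 15/16 = 1095.9375
  white-kerneled: 1169 × 1/16 = 73.0625
χ² = Σ (O − E)² / E
  red-kerneled: (1089 − 1095.9375)² / 1095.9375 = 0.0439
  white-kerneled: (80 − 73.0625)² / 73.0625 = 0.6587
χ² = 0.0439 + 0.6587 = 0.7026 ≈ 0.703
Degrees of freedom = 2 − 1 = 1; critical value at α = 0.01 is 6.635.
Since 0.703 < 6.635, we fail to reject the null hypothesis — the data are consistent with the 15:1 ratio.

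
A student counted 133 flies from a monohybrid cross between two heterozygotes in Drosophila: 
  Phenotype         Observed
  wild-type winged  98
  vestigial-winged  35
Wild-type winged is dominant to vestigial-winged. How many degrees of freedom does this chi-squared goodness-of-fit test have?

For a monohybrid cross between heterozygotes with complete dominance, the expected phenotypic ratio is 3:1.
A goodness-of-fit test with 2 phenotype classes has df = 2 − 1 = 1.

1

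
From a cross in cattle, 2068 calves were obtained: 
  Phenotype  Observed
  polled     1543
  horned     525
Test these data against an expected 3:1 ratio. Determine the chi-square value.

0.165

Under the 3:1 hypothesis (Σ ratio = 4, N = 2068):
  polled: 2068 × 3/4 = 1551
  horned: 2068 × 1/4 = 517
χ² = Σ (O − E)² / E
  polled: (1543 − 1551)² / 1551 = 0.0413
  horned: (525 − 517)² / 517 = 0.1238
χ² = 0.0413 + 0.1238 = 0.1651 ≈ 0.165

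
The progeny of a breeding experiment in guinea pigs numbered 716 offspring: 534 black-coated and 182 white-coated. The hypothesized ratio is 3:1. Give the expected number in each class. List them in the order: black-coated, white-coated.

537, 179

The 3:1 ratio has 4 parts, so with N = 716 the expected counts are:
  black-coated: 716 × 3/4 = 537
  white-coated: 716 × 1/4 = 179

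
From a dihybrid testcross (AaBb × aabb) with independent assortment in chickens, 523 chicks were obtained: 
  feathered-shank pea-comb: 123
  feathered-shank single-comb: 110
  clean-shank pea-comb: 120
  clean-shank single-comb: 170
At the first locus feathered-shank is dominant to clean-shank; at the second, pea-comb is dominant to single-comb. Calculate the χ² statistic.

16.419

A dihybrid testcross with independent assortment gives a 1:1:1:1 ratio.
Under the 1:1:1:1 hypothesis (Σ ratio = 4, N = 523):
  feathered-shank pea-comb: 523 × 1/4 = 130.75
  feathered-shank single-comb: 523 × 1/4 = 130.75
  clean-shank pea-comb: 523 × 1/4 = 130.75
  clean-shank single-comb: 523 × 1/4 = 130.75
χ² = Σ (O − E)² / E
  feathered-shank pea-comb: (123 − 130.75)² / 130.75 = 0.4594
  feathered-shank single-comb: (110 − 130.75)² / 130.75 = 3.2930
  clean-shank pea-comb: (120 − 130.75)² / 130.75 = 0.8838
  clean-shank single-comb: (170 − 130.75)² / 130.75 = 11.7825
χ² = 0.4594 + 3.2930 + 0.8838 + 11.7825 = 16.4187 ≈ 16.419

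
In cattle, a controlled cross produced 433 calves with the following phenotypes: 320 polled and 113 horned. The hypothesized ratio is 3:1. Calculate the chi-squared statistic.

The 3:1 ratio has 4 parts, so with N = 433 the expected counts are:
  polled: 433 × 3/4 = 324.75
  horned: 433 × 1/4 = 108.25
χ² = Σ (O − E)² / E
  polled: (320 − 324.75)² / 324.75 = 0.0695
  horned: (113 − 108.25)² / 108.25 = 0.2084
χ² = 0.0695 + 0.2084 = 0.2779 ≈ 0.278

0.278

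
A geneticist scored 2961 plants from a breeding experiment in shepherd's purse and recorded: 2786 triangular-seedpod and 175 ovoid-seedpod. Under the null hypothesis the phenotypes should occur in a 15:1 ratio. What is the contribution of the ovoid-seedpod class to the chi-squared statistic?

0.547

Under the 15:1 hypothesis (Σ ratio = 16, N = 2961):
  triangular-seedpod: 2961 × 15/16 = 2775.9375
  ovoid-seedpod: 2961 × 1/16 = 185.0625
Contribution of ovoid-seedpod: (175 − 185.0625)² / 185.0625 = 0.5471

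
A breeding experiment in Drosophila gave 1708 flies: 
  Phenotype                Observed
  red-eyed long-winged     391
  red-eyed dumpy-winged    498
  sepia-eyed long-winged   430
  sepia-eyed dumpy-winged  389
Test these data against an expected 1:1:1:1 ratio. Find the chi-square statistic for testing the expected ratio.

18.244

Total ratio parts = 4. Expected numbers out of 1708:
  red-eyed long-winged: 1708 × 1/4 = 427
  red-eyed dumpy-winged: 1708 × 1/4 = 427
  sepia-eyed long-winged: 1708 × 1/4 = 427
  sepia-eyed dumpy-winged: 1708 × 1/4 = 427
χ² = Σ (O − E)² / E
  red-eyed long-winged: (391 − 427)² / 427 = 3.0351
  red-eyed dumpy-winged: (498 − 427)² / 427 = 11.8056
  sepia-eyed long-winged: (430 − 427)² / 427 = 0.0211
  sepia-eyed dumpy-winged: (389 − 427)² / 427 = 3.3817
χ² = 3.0351 + 11.8056 + 0.0211 + 3.3817 = 18.2435 ≈ 18.244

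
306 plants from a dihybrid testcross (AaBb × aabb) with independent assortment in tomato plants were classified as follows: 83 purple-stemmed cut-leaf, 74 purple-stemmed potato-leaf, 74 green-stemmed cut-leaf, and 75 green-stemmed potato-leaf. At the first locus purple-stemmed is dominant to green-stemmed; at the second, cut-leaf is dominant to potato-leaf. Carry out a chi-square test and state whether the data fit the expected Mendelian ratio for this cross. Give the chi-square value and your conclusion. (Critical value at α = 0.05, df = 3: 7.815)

A dihybrid testcross with independent assortment gives a 1:1:1:1 ratio.
Expected counts for N = 306 under a 1:1:1:1 ratio (total parts = 4):
  purple-stemmed cut-leaf: 306 × 1/4 = 76.5
  purple-stemmed potato-leaf: 306 × 1/4 = 76.5
  green-stemmed cut-leaf: 306 × 1/4 = 76.5
  green-stemmed potato-leaf: 306 × 1/4 = 76.5
χ² = Σ (O − E)² / E
  purple-stemmed cut-leaf: (83 − 76.5)² / 76.5 = 0.5523
  purple-stemmed potato-leaf: (74 − 76.5)² / 76.5 = 0.0817
  green-stemmed cut-leaf: (74 − 76.5)² / 76.5 = 0.0817
  green-stemmed potato-leaf: (75 − 76.5)² / 76.5 = 0.0294
χ² = 0.5523 + 0.0817 + 0.0817 + 0.0294 = 0.7451 ≈ 0.745
Degrees of freedom = 4 − 1 = 3; critical value at α = 0.05 is 7.815.
Since 0.745 < 7.815, we fail to reject the null hypothesis — the data are consistent with the 1:1:1:1 ratio.

0.745; consistent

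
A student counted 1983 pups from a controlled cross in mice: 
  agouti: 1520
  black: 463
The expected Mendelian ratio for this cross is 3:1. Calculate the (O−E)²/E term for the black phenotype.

Expected counts for N = 1983 under a 3:1 ratio (total parts = 4):
  agouti: 1983 × 3/4 = 1487.25
  black: 1983 × 1/4 = 495.75
Contribution of black: (463 − 495.75)² / 495.75 = 2.1635

2.164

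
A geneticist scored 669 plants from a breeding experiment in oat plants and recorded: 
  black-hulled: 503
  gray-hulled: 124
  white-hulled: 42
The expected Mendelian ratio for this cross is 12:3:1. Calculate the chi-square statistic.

Total ratio parts = 16. Expected numbers out of 669:
  black-hulled: 669 × 12/16 = 501.75
  gray-hulled: 669 × 3/16 = 125.4375
  white-hulled: 669 × 1/16 = 41.8125
χ² = Σ (O − E)² / E
  black-hulled: (503 − 501.75)² / 501.75 = 0.0031
  gray-hulled: (124 − 125.4375)² / 125.4375 = 0.0165
  white-hulled: (42 − 41.8125)² / 41.8125 = 0.0008
χ² = 0.0031 + 0.0165 + 0.0008 = 0.0204 ≈ 0.020

0.020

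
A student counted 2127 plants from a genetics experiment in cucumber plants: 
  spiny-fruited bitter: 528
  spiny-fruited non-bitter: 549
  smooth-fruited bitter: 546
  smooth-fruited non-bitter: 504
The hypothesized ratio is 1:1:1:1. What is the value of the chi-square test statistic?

2.416

Under the 1:1:1:1 hypothesis (Σ ratio = 4, N = 2127):
  spiny-fruited bitter: 2127 × 1/4 = 531.75
  spiny-fruited non-bitter: 2127 × 1/4 = 531.75
  smooth-fruited bitter: 2127 × 1/4 = 531.75
  smooth-fruited non-bitter: 2127 × 1/4 = 531.75
χ² = Σ (O − E)² / E
  spiny-fruited bitter: (528 − 531.75)² / 531.75 = 0.0264
  spiny-fruited non-bitter: (549 − 531.75)² / 531.75 = 0.5596
  smooth-fruited bitter: (546 − 531.75)² / 531.75 = 0.3819
  smooth-fruited non-bitter: (504 − 531.75)² / 531.75 = 1.4482
χ² = 0.0264 + 0.5596 + 0.3819 + 1.4482 = 2.4161 ≈ 2.416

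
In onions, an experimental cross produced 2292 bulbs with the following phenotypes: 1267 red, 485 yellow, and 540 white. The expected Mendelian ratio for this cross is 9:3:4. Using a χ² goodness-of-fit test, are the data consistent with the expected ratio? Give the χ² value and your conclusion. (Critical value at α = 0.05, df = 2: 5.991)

The 9:3:4 ratio has 16 parts, so with N = 2292 the expected counts are:
  red: 2292 × 9/16 = 1289.25
  yellow: 2292 × 3/16 = 429.75
  white: 2292 × 4/16 = 573
χ² = Σ (O − E)² / E
  red: (1267 − 1289.25)² / 1289.25 = 0.3840
  yellow: (485 − 429.75)² / 429.75 = 7.1031
  white: (540 − 573)² / 573 = 1.9005
χ² = 0.3840 + 7.1031 + 1.9005 = 9.3876 ≈ 9.388
Degrees of freedom = 3 − 1 = 2; critical value at α = 0.05 is 5.991.
Since 9.388 > 5.991, we reject the null hypothesis — the data do not fit the 9:3:4 ratio.

9.388; not consistent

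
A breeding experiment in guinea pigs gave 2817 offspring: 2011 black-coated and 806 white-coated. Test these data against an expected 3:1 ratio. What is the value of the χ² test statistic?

19.601

Under the 3:1 hypothesis (Σ ratio = 4, N = 2817):
  black-coated: 2817 × 3/4 = 2112.75
  white-coated: 2817 × 1/4 = 704.25
χ² = Σ (O − E)² / E
  black-coated: (2011 − 2112.75)² / 2112.75 = 4.9003
  white-coated: (806 − 704.25)² / 704.25 = 14.7008
χ² = 4.9003 + 14.7008 = 19.6011 ≈ 19.601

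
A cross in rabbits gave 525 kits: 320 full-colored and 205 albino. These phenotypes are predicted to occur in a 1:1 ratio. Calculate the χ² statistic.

25.190

Under the 1:1 hypothesis (Σ ratio = 2, N = 525):
  full-colored: 525 × 1/2 = 262.5
  albino: 525 × 1/2 = 262.5
χ² = Σ (O − E)² / E
  full-colored: (320 − 262.5)² / 262.5 = 12.5952
  albino: (205 − 262.5)² / 262.5 = 12.5952
χ² = 12.5952 + 12.5952 = 25.1904 ≈ 25.190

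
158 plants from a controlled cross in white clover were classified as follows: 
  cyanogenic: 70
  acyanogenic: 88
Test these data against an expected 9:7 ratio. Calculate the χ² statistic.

9.163

Total ratio parts = 16. Expected numbers out of 158:
  cyanogenic: 158 × 9/16 = 88.875
  acyanogenic: 158 × 7/16 = 69.125
χ² = Σ (O − E)² / E
  cyanogenic: (70 − 88.875)² / 88.875 = 4.0086
  acyanogenic: (88 − 69.125)² / 69.125 = 5.1539
χ² = 4.0086 + 5.1539 = 9.1625 ≈ 9.163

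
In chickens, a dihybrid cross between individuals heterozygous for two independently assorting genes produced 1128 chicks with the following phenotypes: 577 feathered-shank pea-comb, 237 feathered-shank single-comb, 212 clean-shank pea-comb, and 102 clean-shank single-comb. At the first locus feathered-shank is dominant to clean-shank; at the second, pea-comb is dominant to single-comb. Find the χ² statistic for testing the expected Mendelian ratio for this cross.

22.361

A dihybrid F₂ with independent assortment and complete dominance at both loci gives a 9:3:3:1 phenotypic ratio.
Total ratio parts = 16. Expected numbers out of 1128:
  feathered-shank pea-comb: 1128 × 9/16 = 634.5
  feathered-shank single-comb: 1128 × 3/16 = 211.5
  clean-shank pea-comb: 1128 × 3/16 = 211.5
  clean-shank single-comb: 1128 × 1/16 = 70.5
χ² = Σ (O − E)² / E
  feathered-shank pea-comb: (577 − 634.5)² / 634.5 = 5.2108
  feathered-shank single-comb: (237 − 211.5)² / 211.5 = 3.0745
  clean-shank pea-comb: (212 − 211.5)² / 211.5 = 0.0012
  clean-shank single-comb: (102 − 70.5)² / 70.5 = 14.0745
χ² = 5.2108 + 3.0745 + 0.0012 + 14.0745 = 22.361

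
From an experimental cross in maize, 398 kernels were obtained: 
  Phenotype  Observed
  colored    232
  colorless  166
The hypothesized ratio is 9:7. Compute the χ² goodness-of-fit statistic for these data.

0.674

The 9:7 ratio has 16 parts, so with N = 398 the expected counts are:
  colored: 398 × 9/16 = 223.875
  colorless: 398 × 7/16 = 174.125
χ² = Σ (O − E)² / E
  colored: (232 − 223.875)² / 223.875 = 0.2949
  colorless: (166 − 174.125)² / 174.125 = 0.3791
χ² = 0.2949 + 0.3791 = 0.674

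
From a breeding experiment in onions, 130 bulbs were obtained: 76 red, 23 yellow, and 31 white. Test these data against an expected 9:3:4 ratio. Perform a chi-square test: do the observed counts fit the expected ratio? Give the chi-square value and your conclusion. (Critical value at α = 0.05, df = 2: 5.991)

Expected counts for N = 130 under a 9:3:4 ratio (total parts = 16):
  red: 130 × 9/16 = 73.125
  yellow: 130 × 3/16 = 24.375
  white: 130 × 4/16 = 32.5
χ² = Σ (O − E)² / E
  red: (76 − 73.125)² / 73.125 = 0.1130
  yellow: (23 − 24.375)² / 24.375 = 0.0776
  white: (31 − 32.5)² / 32.5 = 0.0692
χ² = 0.1130 + 0.0776 + 0.0692 = 0.2598 ≈ 0.260
Degrees of freedom = 3 − 1 = 2; critical value at α = 0.05 is 5.991.
Since 0.260 < 5.991, we fail to reject the null hypothesis — the data are consistent with the 9:3:4 ratio.

0.260; consistent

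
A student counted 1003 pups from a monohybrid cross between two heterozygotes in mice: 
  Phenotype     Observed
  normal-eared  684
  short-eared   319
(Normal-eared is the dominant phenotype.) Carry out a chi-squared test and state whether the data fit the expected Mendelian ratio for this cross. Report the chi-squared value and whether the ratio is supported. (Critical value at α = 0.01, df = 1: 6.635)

24.769; not consistent

For a monohybrid cross between heterozygotes with complete dominance, the expected phenotypic ratio is 3:1.
Expected counts for N = 1003 under a 3:1 ratio (total parts = 4):
  normal-eared: 1003 × 3/4 = 752.25
  short-eared: 1003 × 1/4 = 250.75
χ² = Σ (O − E)² / E
  normal-eared: (684 − 752.25)² / 752.25 = 6.1922
  short-eared: (319 − 250.75)² / 250.75 = 18.5765
χ² = 6.1922 + 18.5765 = 24.7687 ≈ 24.769
Degrees of freedom = 2 − 1 = 1; critical value at α = 0.01 is 6.635.
Since 24.769 > 6.635, we reject the null hypothesis — the data do not fit the 3:1 ratio.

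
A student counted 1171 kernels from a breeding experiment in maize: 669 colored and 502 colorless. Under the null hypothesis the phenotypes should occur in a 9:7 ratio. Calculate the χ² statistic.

The 9:7 ratio has 16 parts, so with N = 1171 the expected counts are:
  colored: 1171 × 9/16 = 658.6875
  colorless: 1171 × 7/16 = 512.3125
χ² = Σ (O − E)² / E
  colored: (669 − 658.6875)² / 658.6875 = 0.1615
  colorless: (502 − 512.3125)² / 512.3125 = 0.2076
χ² = 0.1615 + 0.2076 = 0.3691 ≈ 0.369

0.369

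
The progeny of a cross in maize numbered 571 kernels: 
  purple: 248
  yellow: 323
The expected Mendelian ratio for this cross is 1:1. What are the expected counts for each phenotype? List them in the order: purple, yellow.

285.5, 285.5

Total ratio parts = 2. Expected numbers out of 571:
  purple: 571 × 1/2 = 285.5
  yellow: 571 × 1/2 = 285.5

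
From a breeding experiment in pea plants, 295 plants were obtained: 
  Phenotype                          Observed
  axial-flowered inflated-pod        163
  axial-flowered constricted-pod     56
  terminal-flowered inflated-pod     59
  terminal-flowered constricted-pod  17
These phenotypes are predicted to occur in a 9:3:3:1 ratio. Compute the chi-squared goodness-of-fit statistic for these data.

0.418

The 9:3:3:1 ratio has 16 parts, so with N = 295 the expected counts are:
  axial-flowered inflated-pod: 295 × 9/16 = 165.9375
  axial-flowered constricted-pod: 295 × 3/16 = 55.3125
  terminal-flowered inflated-pod: 295 × 3/16 = 55.3125
  terminal-flowered constricted-pod: 295 × 1/16 = 18.4375
χ² = Σ (O − E)² / E
  axial-flowered inflated-pod: (163 − 165.9375)² / 165.9375 = 0.0520
  axial-flowered constricted-pod: (56 − 55.3125)² / 55.3125 = 0.0085
  terminal-flowered inflated-pod: (59 − 55.3125)² / 55.3125 = 0.2458
  terminal-flowered constricted-pod: (17 − 18.4375)² / 18.4375 = 0.1121
χ² = 0.0520 + 0.0085 + 0.2458 + 0.1121 = 0.4184 ≈ 0.418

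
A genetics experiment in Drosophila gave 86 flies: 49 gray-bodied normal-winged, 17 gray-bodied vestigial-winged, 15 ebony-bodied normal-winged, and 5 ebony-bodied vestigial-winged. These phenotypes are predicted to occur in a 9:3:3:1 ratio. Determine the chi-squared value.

0.160

Expected counts for N = 86 under a 9:3:3:1 ratio (total parts = 16):
  gray-bodied normal-winged: 86 × 9/16 = 48.375
  gray-bodied vestigial-winged: 86 × 3/16 = 16.125
  ebony-bodied normal-winged: 86 × 3/16 = 16.125
  ebony-bodied vestigial-winged: 86 × 1/16 = 5.375
χ² = Σ (O − E)² / E
  gray-bodied normal-winged: (49 − 48.375)² / 48.375 = 0.0081
  gray-bodied vestigial-winged: (17 − 16.125)² / 16.125 = 0.0475
  ebony-bodied normal-winged: (15 − 16.125)² / 16.125 = 0.0785
  ebony-bodied vestigial-winged: (5 − 5.375)² / 5.375 = 0.0262
χ² = 0.0081 + 0.0475 + 0.0785 + 0.0262 = 0.1603 ≈ 0.160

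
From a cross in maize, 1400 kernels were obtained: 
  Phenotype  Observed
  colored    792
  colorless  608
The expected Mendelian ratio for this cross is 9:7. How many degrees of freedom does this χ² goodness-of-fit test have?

1

A goodness-of-fit test with 2 phenotype classes has df = 2 − 1 = 1.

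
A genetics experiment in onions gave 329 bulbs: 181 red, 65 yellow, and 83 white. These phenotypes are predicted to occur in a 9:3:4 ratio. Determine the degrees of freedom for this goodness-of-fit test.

2

A goodness-of-fit test with 3 phenotype classes has df = 3 − 1 = 2.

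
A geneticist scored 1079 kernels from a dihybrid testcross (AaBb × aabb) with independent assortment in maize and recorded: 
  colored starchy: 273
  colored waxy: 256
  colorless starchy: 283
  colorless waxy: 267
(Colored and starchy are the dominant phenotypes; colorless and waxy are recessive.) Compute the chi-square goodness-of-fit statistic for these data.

A dihybrid testcross with independent assortment gives a 1:1:1:1 ratio.
Under the 1:1:1:1 hypothesis (Σ ratio = 4, N = 1079):
  colored starchy: 1079 × 1/4 = 269.75
  colored waxy: 1079 × 1/4 = 269.75
  colorless starchy: 1079 × 1/4 = 269.75
  colorless waxy: 1079 × 1/4 = 269.75
χ² = Σ (O − E)² / E
  colored starchy: (273 − 269.75)² / 269.75 = 0.0392
  colored waxy: (256 − 269.75)² / 269.75 = 0.7009
  colorless starchy: (283 − 269.75)² / 269.75 = 0.6508
  colorless waxy: (267 − 269.75)² / 269.75 = 0.0280
χ² = 0.0392 + 0.7009 + 0.6508 + 0.0280 = 1.4189 ≈ 1.419

1.419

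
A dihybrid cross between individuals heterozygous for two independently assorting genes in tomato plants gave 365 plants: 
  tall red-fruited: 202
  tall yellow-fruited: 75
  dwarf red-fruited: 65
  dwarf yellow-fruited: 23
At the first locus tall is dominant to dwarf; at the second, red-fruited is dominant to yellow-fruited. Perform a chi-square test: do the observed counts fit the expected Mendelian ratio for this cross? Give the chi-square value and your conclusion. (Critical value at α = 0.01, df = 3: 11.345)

A dihybrid F₂ with independent assortment and complete dominance at both loci gives a 9:3:3:1 phenotypic ratio.
Under the 9:3:3:1 hypothesis (Σ ratio = 16, N = 365):
  tall red-fruited: 365 × 9/16 = 205.3125
  tall yellow-fruited: 365 × 3/16 = 68.4375
  dwarf red-fruited: 365 × 3/16 = 68.4375
  dwarf yellow-fruited: 365 × 1/16 = 22.8125
χ² = Σ (O − E)² / E
  tall red-fruited: (202 − 205.3125)² / 205.3125 = 0.0534
  tall yellow-fruited: (75 − 68.4375)² / 68.4375 = 0.6293
  dwarf red-fruited: (65 − 68.4375)² / 68.4375 = 0.1727
  dwarf yellow-fruited: (23 − 22.8125)² / 22.8125 = 0.0015
χ² = 0.0534 + 0.6293 + 0.1727 + 0.0015 = 0.8569 ≈ 0.857
Degrees of freedom = 4 − 1 = 3; critical value at α = 0.01 is 11.345.
Since 0.857 < 11.345, we fail to reject the null hypothesis — the data are consistent with the 9:3:3:1 ratio.

0.857; consistent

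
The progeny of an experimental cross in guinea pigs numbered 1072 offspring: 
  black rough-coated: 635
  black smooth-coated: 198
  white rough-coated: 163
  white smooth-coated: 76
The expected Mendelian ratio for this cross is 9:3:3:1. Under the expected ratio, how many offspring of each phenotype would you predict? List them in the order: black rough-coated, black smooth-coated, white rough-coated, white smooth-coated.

Total ratio parts = 16. Expected numbers out of 1072:
  black rough-coated: 1072 × 9/16 = 603
  black smooth-coated: 1072 × 3/16 = 201
  white rough-coated: 1072 × 3/16 = 201
  white smooth-coated: 1072 × 1/16 = 67

603, 201, 201, 67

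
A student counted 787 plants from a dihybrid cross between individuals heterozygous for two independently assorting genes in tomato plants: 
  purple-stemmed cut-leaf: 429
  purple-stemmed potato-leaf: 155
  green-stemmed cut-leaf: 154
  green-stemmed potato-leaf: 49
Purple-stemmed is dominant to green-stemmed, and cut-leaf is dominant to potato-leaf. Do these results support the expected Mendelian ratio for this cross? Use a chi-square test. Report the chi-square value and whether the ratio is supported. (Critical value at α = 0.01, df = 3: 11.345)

1.080; consistent

A dihybrid F₂ with independent assortment and complete dominance at both loci gives a 9:3:3:1 phenotypic ratio.
Expected counts for N = 787 under a 9:3:3:1 ratio (total parts = 16):
  purple-stemmed cut-leaf: 787 × 9/16 = 442.6875
  purple-stemmed potato-leaf: 787 × 3/16 = 147.5625
  green-stemmed cut-leaf: 787 × 3/16 = 147.5625
  green-stemmed potato-leaf: 787 × 1/16 = 49.1875
χ² = Σ (O − E)² / E
  purple-stemmed cut-leaf: (429 − 442.6875)² / 442.6875 = 0.4232
  purple-stemmed potato-leaf: (155 − 147.5625)² / 147.5625 = 0.3749
  green-stemmed cut-leaf: (154 − 147.5625)² / 147.5625 = 0.2808
  green-stemmed potato-leaf: (49 − 49.1875)² / 49.1875 = 0.0007
χ² = 0.4232 + 0.3749 + 0.2808 + 0.0007 = 1.0796 ≈ 1.080
Degrees of freedom = 4 − 1 = 3; critical value at α = 0.01 is 11.345.
Since 1.080 < 11.345, we fail to reject the null hypothesis — the data are consistent with the 9:3:3:1 ratio.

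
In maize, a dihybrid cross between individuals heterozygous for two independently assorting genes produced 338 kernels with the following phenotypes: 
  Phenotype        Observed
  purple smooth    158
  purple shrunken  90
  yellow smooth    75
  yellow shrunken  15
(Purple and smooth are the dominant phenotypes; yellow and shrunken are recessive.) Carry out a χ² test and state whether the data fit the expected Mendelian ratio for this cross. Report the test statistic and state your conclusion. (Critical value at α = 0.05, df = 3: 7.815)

20.522; not consistent

A dihybrid F₂ with independent assortment and complete dominance at both loci gives a 9:3:3:1 phenotypic ratio.
The 9:3:3:1 ratio has 16 parts, so with N = 338 the expected counts are:
  purple smooth: 338 × 9/16 = 190.125
  purple shrunken: 338 × 3/16 = 63.375
  yellow smooth: 338 × 3/16 = 63.375
  yellow shrunken: 338 × 1/16 = 21.125
χ² = Σ (O − E)² / E
  purple smooth: (158 − 190.125)² / 190.125 = 5.4281
  purple shrunken: (90 − 63.375)² / 63.375 = 11.1857
  yellow smooth: (75 − 63.375)² / 63.375 = 2.1324
  yellow shrunken: (15 − 21.125)² / 21.125 = 1.7759
χ² = 5.4281 + 11.1857 + 2.1324 + 1.7759 = 20.5221 ≈ 20.522
Degrees of freedom = 4 − 1 = 3; critical value at α = 0.05 is 7.815.
Since 20.522 > 7.815, we reject the null hypothesis — the data do not fit the 9:3:3:1 ratio.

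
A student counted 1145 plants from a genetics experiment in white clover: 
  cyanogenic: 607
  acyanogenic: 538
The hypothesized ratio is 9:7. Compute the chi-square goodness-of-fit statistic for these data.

Total ratio parts = 16. Expected numbers out of 1145:
  cyanogenic: 1145 × 9/16 = 644.0625
  acyanogenic: 1145 × 7/16 = 500.9375
χ² = Σ (O − E)² / E
  cyanogenic: (607 − 644.0625)² / 644.0625 = 2.1328
  acyanogenic: (538 − 500.9375)² / 500.9375 = 2.7421
χ² = 2.1328 + 2.7421 = 4.8749 ≈ 4.875

4.875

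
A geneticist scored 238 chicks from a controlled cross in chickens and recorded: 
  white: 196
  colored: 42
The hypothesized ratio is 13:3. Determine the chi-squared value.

0.190

Expected counts for N = 238 under a 13:3 ratio (total parts = 16):
  white: 238 × 13/16 = 193.375
  colored: 238 × 3/16 = 44.625
χ² = Σ (O − E)² / E
  white: (196 − 193.375)² / 193.375 = 0.0356
  colored: (42 − 44.625)² / 44.625 = 0.1544
χ² = 0.0356 + 0.1544 = 0.190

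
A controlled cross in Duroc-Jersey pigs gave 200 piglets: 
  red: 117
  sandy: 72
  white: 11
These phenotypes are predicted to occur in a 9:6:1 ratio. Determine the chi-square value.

The 9:6:1 ratio has 16 parts, so with N = 200 the expected counts are:
  red: 200 × 9/16 = 112.5
  sandy: 200 × 6/16 = 75
  white: 200 × 1/16 = 12.5
χ² = Σ (O − E)² / E
  red: (117 − 112.5)² / 112.5 = 0.1800
  sandy: (72 − 75)² / 75 = 0.1200
  white: (11 − 12.5)² / 12.5 = 0.1800
χ² = 0.1800 + 0.1200 + 0.1800 = 0.480

0.480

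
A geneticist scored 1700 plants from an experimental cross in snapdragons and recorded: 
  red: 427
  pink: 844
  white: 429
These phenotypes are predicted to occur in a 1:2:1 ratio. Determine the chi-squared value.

Total ratio parts = 4. Expected numbers out of 1700:
  red: 1700 × 1/4 = 425
  pink: 1700 × 2/4 = 850
  white: 1700 × 1/4 = 425
χ² = Σ (O − E)² / E
  red: (427 − 425)² / 425 = 0.0094
  pink: (844 − 850)² / 850 = 0.0424
  white: (429 − 425)² / 425 = 0.0376
χ² = 0.0094 + 0.0424 + 0.0376 = 0.0894 ≈ 0.089

0.089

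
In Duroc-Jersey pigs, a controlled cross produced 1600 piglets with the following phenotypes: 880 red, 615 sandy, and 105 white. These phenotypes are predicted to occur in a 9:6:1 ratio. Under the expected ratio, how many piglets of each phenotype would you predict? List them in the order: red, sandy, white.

Expected counts for N = 1600 under a 9:6:1 ratio (total parts = 16):
  red: 1600 × 9/16 = 900
  sandy: 1600 × 6/16 = 600
  white: 1600 × 1/16 = 100

900, 600, 100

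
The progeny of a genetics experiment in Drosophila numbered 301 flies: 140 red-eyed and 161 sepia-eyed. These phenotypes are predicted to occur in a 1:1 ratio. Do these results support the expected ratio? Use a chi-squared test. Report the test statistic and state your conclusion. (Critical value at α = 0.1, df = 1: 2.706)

Total ratio parts = 2. Expected numbers out of 301:
  red-eyed: 301 × 1/2 = 150.5
  sepia-eyed: 301 × 1/2 = 150.5
χ² = Σ (O − E)² / E
  red-eyed: (140 − 150.5)² / 150.5 = 0.7326
  sepia-eyed: (161 − 150.5)² / 150.5 = 0.7326
χ² = 0.7326 + 0.7326 = 1.4652 ≈ 1.465
Degrees of freedom = 2 − 1 = 1; critical value at α = 0.1 is 2.706.
Since 1.465 < 2.706, we fail to reject the null hypothesis — the data are consistent with the 1:1 ratio.

1.465; consistent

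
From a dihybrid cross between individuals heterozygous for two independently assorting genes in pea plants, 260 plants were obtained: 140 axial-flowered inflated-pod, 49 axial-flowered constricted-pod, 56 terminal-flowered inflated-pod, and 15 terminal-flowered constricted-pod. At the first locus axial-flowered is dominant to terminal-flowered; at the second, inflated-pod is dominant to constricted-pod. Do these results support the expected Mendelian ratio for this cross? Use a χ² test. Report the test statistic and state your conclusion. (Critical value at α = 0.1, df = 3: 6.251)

A dihybrid F₂ with independent assortment and complete dominance at both loci gives a 9:3:3:1 phenotypic ratio.
Total ratio parts = 16. Expected numbers out of 260:
  axial-flowered inflated-pod: 260 × 9/16 = 146.25
  axial-flowered constricted-pod: 260 × 3/16 = 48.75
  terminal-flowered inflated-pod: 260 × 3/16 = 48.75
  terminal-flowered constricted-pod: 260 × 1/16 = 16.25
χ² = Σ (O − E)² / E
  axial-flowered inflated-pod: (140 − 146.25)² / 146.25 = 0.2671
  axial-flowered constricted-pod: (49 − 48.75)² / 48.75 = 0.0013
  terminal-flowered inflated-pod: (56 − 48.75)² / 48.75 = 1.0782
  terminal-flowered constricted-pod: (15 − 16.25)² / 16.25 = 0.0962
χ² = 0.2671 + 0.0013 + 1.0782 + 0.0962 = 1.4428 ≈ 1.443
Degrees of freedom = 4 − 1 = 3; critical value at α = 0.1 is 6.251.
Since 1.443 < 6.251, we fail to reject the null hypothesis — the data are consistent with the 9:3:3:1 ratio.

1.443; consistent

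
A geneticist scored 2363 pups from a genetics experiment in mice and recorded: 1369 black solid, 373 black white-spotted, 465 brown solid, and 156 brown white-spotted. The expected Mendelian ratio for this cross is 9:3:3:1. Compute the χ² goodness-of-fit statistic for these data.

The 9:3:3:1 ratio has 16 parts, so with N = 2363 the expected counts are:
  black solid: 2363 × 9/16 = 1329.1875
  black white-spotted: 2363 × 3/16 = 443.0625
  brown solid: 2363 × 3/16 = 443.0625
  brown white-spotted: 2363 × 1/16 = 147.6875
χ² = Σ (O − E)² / E
  black solid: (1369 − 1329.1875)² / 1329.1875 = 1.1925
  black white-spotted: (373 − 443.0625)² / 443.0625 = 11.0791
  brown solid: (465 − 443.0625)² / 443.0625 = 1.0862
  brown white-spotted: (156 − 147.6875)² / 147.6875 = 0.4679
χ² = 1.1925 + 11.0791 + 1.0862 + 0.4679 = 13.8257 ≈ 13.826

13.826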